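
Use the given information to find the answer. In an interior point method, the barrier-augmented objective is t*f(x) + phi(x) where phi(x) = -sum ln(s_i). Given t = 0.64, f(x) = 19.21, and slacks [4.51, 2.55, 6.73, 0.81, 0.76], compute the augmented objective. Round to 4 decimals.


Step 1: Compute log-barrier.
ln values: [1.5063, 0.9361, 1.9066, -0.2107, -0.2744]
phi = -(1.5063 + 0.9361 + 1.9066 - 0.2107 - 0.2744) = -3.8638
Step 2: Compute augmented objective.
t*f(x) = 0.64*19.21 = 12.2944
Total = 12.2944 - 3.8638 = 8.4306


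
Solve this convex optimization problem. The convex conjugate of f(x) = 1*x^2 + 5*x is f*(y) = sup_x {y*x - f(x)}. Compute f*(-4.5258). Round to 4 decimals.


f*(y) = sup_x {y*x - a*x^2 - b*x} = sup_x {(y-b)*x - a*x^2}
FOC: (y - b) - 2a*x = 0 => x* = (y - b)/(2a)
x* = (-4.5258 - 5)/(2*1) = -4.7629
f*(-4.5258) = (y-b)^2/(4a) = (-4.5258 - 5)^2/(4*1)
= 90.7409/4 = 22.6852


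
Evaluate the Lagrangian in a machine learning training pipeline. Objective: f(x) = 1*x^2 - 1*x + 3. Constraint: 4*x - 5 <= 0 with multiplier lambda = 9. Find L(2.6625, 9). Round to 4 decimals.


Step 1: Evaluate f(x).
f(2.6625) = 1*2.6625^2 - 1*2.6625 + 3 = 7.4264
Step 2: Evaluate g(x).
g(2.6625) = 4*2.6625 - 5 = 5.65
Step 3: Compute Lagrangian.
L = 7.4264 + 9*5.65 = 58.2764


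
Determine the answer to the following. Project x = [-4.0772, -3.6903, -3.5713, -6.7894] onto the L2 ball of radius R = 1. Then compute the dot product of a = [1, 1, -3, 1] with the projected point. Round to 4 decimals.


Step 1: Compute ||x|| (intermediates to 6 decimals).
||x|| = sqrt((-4.0772)^2 + (-3.6903)^2 + (-3.5713)^2 + (-6.7894)^2) = 9.438856
Step 2: Project.
Since ||x|| > R, scale = R/||x|| = 1/9.438856 = 0.105945, proj(x) = scale * x
proj(x) = [-0.431959, -0.390969, -0.378361, -0.719303]
Step 3: Dot product.
a^T * proj(x) = 1*(-0.431959) + 1*(-0.390969) - 3*(-0.378361) + 1*(-0.719303) = -0.4071


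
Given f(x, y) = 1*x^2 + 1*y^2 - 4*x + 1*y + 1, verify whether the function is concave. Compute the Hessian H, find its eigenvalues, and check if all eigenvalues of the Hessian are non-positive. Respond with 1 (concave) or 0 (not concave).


The Hessian of f(x,y) = 1*x^2 + 1*y^2 - 4*x + 1*y + 1 is:
H = [[2, 0], [0, 2]]
Trace = 2 + 2 = 4
Determinant = 2*2 - (0)^2 = 4
Discriminant = (4)^2 - 4*4 = 0.0
Eigenvalues: lambda_1 = 2.0, lambda_2 = 2.0
The function is not concave.

0


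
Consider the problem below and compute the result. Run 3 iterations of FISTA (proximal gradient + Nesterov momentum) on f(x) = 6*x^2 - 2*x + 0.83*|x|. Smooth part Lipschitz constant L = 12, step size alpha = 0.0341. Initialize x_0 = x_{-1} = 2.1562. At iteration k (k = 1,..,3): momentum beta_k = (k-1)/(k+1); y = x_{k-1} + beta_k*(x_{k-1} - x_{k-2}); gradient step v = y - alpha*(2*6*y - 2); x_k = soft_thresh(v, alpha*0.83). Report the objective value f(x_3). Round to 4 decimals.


FISTA on f(x) = 6*x^2 - 2*x + 0.83*|x|
L = 12, alpha = 0.0341
Iteration 1: beta = 0.0, y = 2.1562 + 0.0*(2.1562 - 2.1562) = 2.1562
  grad(y) = 23.8744, v = y - alpha*grad = 1.3421
  prox(v) = soft_thresh(1.3421, 0.0283) = 1.3138
Iteration 2: beta = 0.3333, y = 1.3138 + 0.3333*(1.3138 - 2.1562) = 1.033
  grad(y) = 10.3957, v = y - alpha*grad = 0.6785
  prox(v) = soft_thresh(0.6785, 0.0283) = 0.6502
Iteration 3: beta = 0.5, y = 0.6502 + 0.5*(0.6502 - 1.3138) = 0.3184
  grad(y) = 1.8205, v = y - alpha*grad = 0.2563
  prox(v) = soft_thresh(0.2563, 0.0283) = 0.228
f(x_3) = 6*0.228^2 - 2*0.228 + 0.83*|0.228| = 0.0451


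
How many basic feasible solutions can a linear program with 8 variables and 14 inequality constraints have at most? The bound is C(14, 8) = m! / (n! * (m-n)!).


Each vertex corresponds to some choice of n active constraints out of m, so the number of vertices is at most C(m, n) = m! / (n!(m-n)!).
m = 14, n = 8
Numerator: 14 * 13 * 12 * 11 * 10 * 9 * 8 * 7
Denominator: 8! = 40320
C(14, 8) = 3003


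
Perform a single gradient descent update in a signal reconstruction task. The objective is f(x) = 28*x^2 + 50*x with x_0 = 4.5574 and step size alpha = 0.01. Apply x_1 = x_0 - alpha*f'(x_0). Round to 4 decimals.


We compute the gradient at x_0 and apply the update.
f'(x) = 56*x + 50
f'(4.5574) = 56*4.5574 + 50 = 305.2144
x_1 = 4.5574 - 0.01*305.2144 = 1.5053


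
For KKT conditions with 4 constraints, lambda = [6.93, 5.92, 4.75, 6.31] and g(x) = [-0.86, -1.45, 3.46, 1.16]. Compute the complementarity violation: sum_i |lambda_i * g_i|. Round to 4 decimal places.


KKT complementary slackness check:
lambda_1 * g_1 = 6.93 * -0.86 = -5.9598
lambda_2 * g_2 = 5.92 * -1.45 = -8.584
lambda_3 * g_3 = 4.75 * 3.46 = 16.435
lambda_4 * g_4 = 6.31 * 1.16 = 7.3196
Total violation = 5.9598 + 8.584 + 16.435 + 7.3196 = 38.2984


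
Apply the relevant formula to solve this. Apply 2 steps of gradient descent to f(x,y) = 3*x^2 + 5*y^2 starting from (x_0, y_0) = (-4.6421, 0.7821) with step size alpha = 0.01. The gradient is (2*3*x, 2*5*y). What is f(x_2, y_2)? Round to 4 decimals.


Gradient descent on f(x,y) = 3*x^2 + 5*y^2.
Starting point: (-4.6421, 0.7821), alpha = 0.01
Step 1: grad_x = 2*3*-4.6421 = -27.8526, grad_y = 2*5*0.7821 = 7.821
  x_1 = -4.6421 - 0.01*-27.8526 = -4.3636
  y_1 = 0.7821 - 0.01*7.821 = 0.7039
Step 2: grad_x = 2*3*-4.3636 = -26.1814, grad_y = 2*5*0.7039 = 7.0389
  x_2 = -4.3636 - 0.01*-26.1814 = -4.1018
  y_2 = 0.7039 - 0.01*7.0389 = 0.6335
f(-4.1018, 0.6335) = 3*(-4.1018)^2 + 5*0.6335^2 = 52.4799


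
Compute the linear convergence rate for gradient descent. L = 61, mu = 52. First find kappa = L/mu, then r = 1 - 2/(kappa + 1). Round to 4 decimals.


Step 1: Compute the condition number.
kappa = L/mu = 61/52 = 1.1731
Step 2: Compute the convergence rate.
r = 1 - 2/(kappa + 1) = 1 - 2*mu/(L + mu) = (L - mu)/(L + mu) = 9/113 = 0.0796


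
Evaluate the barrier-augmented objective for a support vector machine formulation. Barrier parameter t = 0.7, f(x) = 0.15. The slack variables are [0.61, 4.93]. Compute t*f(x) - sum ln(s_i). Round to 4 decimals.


Step 1: Compute log-barrier.
ln values: [-0.4943, 1.5953]
phi = -(-0.4943 + 1.5953) = -1.101
Step 2: Compute augmented objective.
t*f(x) = 0.7*0.15 = 0.105
Total = 0.105 - 1.101 = -0.996


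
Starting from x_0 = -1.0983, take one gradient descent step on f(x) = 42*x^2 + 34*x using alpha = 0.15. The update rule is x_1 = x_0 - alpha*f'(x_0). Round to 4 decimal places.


We compute the gradient at x_0 and apply the update.
f'(x) = 84*x + 34
f'(-1.0983) = 84*-1.0983 + 34 = -58.2572
x_1 = -1.0983 - 0.15*-58.2572 = 7.6403


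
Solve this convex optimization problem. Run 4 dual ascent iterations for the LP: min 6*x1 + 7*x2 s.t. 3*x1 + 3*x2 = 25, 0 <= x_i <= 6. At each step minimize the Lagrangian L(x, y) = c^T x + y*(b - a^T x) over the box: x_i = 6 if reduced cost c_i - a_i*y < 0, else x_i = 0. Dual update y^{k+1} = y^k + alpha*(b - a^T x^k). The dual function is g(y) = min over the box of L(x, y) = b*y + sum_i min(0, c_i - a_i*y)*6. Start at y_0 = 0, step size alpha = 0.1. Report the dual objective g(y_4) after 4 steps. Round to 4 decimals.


Dual ascent for LP: min 6*x1 + 7*x2, 3*x1 + 3*x2 = 25, 0 <= x_i <= 6
Step 1: y^k = 0.0, reduced costs: (6.0, 7.0)
  x^k = (0.0, 0.0), subgradient = b - a^T x = 25.0
  y^{k+1} = 0.0 + 0.1*25.0 = 2.5
Step 2: y^k = 2.5, reduced costs: (-1.5, -0.5)
  x^k = (6.0, 6.0), subgradient = b - a^T x = -11.0
  y^{k+1} = 2.5 + 0.1*-11.0 = 1.4
Step 3: y^k = 1.4, reduced costs: (1.8, 2.8)
  x^k = (0.0, 0.0), subgradient = b - a^T x = 25.0
  y^{k+1} = 1.4 + 0.1*25.0 = 3.9
Step 4: y^k = 3.9, reduced costs: (-5.7, -4.7)
  x^k = (6.0, 6.0), subgradient = b - a^T x = -11.0
  y^{k+1} = 3.9 + 0.1*-11.0 = 2.8
Dual objective at y_4 = 2.8: reduced costs (-2.4, -1.4), box minimizer x = (6.0, 6.0)
g(y_4) = b*y + (c1 - a1*y)*x1 + (c2 - a2*y)*x2 = 25*2.8 + (-2.4)*6.0 + (-1.4)*6.0 = 70.0 - 14.4 - 8.4 = 47.2


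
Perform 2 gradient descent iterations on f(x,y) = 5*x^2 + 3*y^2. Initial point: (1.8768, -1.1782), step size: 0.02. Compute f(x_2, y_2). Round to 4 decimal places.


Gradient descent on f(x,y) = 5*x^2 + 3*y^2.
Starting point: (1.8768, -1.1782), alpha = 0.02
Step 1: grad_x = 2*5*1.8768 = 18.768, grad_y = 2*3*-1.1782 = -7.0692
  x_1 = 1.8768 - 0.02*18.768 = 1.5014
  y_1 = -1.1782 - 0.02*-7.0692 = -1.0368
Step 2: grad_x = 2*5*1.5014 = 15.0144, grad_y = 2*3*-1.0368 = -6.2209
  x_2 = 1.5014 - 0.02*15.0144 = 1.2012
  y_2 = -1.0368 - 0.02*-6.2209 = -0.9124
f(1.2012, -0.9124) = 5*1.2012^2 + 3*(-0.9124)^2 = 9.7112


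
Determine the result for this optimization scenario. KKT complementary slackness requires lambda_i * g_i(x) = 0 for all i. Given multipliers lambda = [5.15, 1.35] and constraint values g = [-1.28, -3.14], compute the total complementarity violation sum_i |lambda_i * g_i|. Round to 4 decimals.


KKT complementary slackness check:
lambda_1 * g_1 = 5.15 * -1.28 = -6.592
lambda_2 * g_2 = 1.35 * -3.14 = -4.239
Total violation = 6.592 + 4.239 = 10.831


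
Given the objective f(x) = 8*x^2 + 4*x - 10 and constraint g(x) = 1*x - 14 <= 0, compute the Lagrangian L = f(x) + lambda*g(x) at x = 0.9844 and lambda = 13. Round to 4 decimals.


Step 1: Evaluate f(x).
f(0.9844) = 8*0.9844^2 + 4*0.9844 - 10 = 1.6899
Step 2: Evaluate g(x).
g(0.9844) = 1*0.9844 - 14 = -13.0156
Step 3: Compute Lagrangian.
L = 1.6899 + 13*-13.0156 = -167.5129


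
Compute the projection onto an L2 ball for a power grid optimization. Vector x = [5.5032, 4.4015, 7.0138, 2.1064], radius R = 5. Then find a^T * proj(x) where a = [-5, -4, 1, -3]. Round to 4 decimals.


Step 1: Compute ||x|| (intermediates to 6 decimals).
||x|| = sqrt(5.5032^2 + 4.4015^2 + 7.0138^2 + 2.1064^2) = 10.163106
Step 2: Project.
Since ||x|| > R, scale = R/||x|| = 5/10.163106 = 0.491976, proj(x) = scale * x
proj(x) = [2.707442, 2.165432, 3.450621, 1.036298]
Step 3: Dot product.
a^T * proj(x) = -5*2.707442 - 4*2.165432 + 1*3.450621 - 3*1.036298 = -21.8572


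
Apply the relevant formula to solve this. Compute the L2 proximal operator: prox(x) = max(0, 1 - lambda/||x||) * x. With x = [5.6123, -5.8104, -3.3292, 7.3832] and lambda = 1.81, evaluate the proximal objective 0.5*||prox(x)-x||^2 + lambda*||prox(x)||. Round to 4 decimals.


Step 1: Compute ||x||.
||x|| = 11.4391
Step 2: Compute scaling factor.
scale = max(0, 1 - 1.81/11.4391) = 0.8418
Step 3: prox(x) = [4.7243, -4.891, -2.8024, 6.215]
||prox(x)|| = 9.6291
Step 4: Proximal objective.
0.5*||prox-x||^2 = 1.6381
lambda*||prox|| = 17.4287
Total = 19.0668


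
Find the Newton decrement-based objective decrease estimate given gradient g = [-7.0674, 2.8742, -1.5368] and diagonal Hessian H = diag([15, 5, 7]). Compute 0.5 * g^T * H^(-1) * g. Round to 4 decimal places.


Step 1: H is diagonal, so H^(-1) * g = [-0.4712, 0.5748, -0.2195].
Step 2: g^T H^(-1) g = sum_i g_i^2 / H_ii
  = (-7.0674)^2/15 + (2.8742)^2/5 + (-1.5368)^2/7
  = 3.3299 + 1.6522 + 0.3374 = 5.3195
Step 3: Objective decrease = 0.5 * g^T H^(-1) g = 2.6597


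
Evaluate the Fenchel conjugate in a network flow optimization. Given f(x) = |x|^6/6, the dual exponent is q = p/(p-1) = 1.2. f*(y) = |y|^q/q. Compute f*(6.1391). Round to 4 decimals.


The conjugate exponent q satisfies 1/p + 1/q = 1.
p = 6, so q = 6/(6 - 1) = 1.2
|y|^q = 6.1391^1.2 = 8.8252
f*(6.1391) = 8.8252 / 1.2 = 7.3544


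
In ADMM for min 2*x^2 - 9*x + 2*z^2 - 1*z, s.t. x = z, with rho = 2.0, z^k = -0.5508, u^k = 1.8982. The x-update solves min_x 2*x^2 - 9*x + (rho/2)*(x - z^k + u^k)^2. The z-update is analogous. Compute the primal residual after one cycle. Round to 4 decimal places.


ADMM iteration with rho = 2.0, z^k = -0.5508, u^k = 1.8982
Step 1: x-update.
Minimize 2*x^2 - 9*x + (2.0/2)*(x + 0.5508 + 1.8982)^2
FOC: (2*2 + 2.0)*x = 9 + 2.0*(-0.5508 - 1.8982)
x^{k+1} = 0.6837
Step 2: z-update.
Minimize 2*z^2 - 1*z + (2.0/2)*(0.6837 - z + 1.8982)^2
FOC: (2*2 + 2.0)*z = 1 + 2.0*(0.6837 + 1.8982)
z^{k+1} = 1.0273
Step 3: u-update.
u^{k+1} = 1.8982 + 0.6837 - 1.0273 = 1.5546
Step 4: Primal residual = |0.6837 - 1.0273| = 0.3436


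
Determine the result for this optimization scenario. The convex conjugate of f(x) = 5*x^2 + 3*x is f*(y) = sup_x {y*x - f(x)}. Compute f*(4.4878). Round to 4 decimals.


f*(y) = sup_x {y*x - a*x^2 - b*x} = sup_x {(y-b)*x - a*x^2}
FOC: (y - b) - 2a*x = 0 => x* = (y - b)/(2a)
x* = (4.4878 - 3)/(2*5) = 0.1488
f*(4.4878) = (y-b)^2/(4a) = (4.4878 - 3)^2/(4*5)
= 2.2135/20 = 0.1107


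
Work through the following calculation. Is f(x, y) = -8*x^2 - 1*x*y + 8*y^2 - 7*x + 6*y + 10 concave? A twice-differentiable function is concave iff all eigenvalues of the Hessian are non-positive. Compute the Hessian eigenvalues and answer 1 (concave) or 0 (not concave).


The Hessian of f(x,y) = -8*x^2 - 1*x*y + 8*y^2 - 7*x + 6*y + 10 is:
H = [[-16, -1], [-1, 16]]
Trace = -16 + 16 = 0
Determinant = -16*16 - (-1)^2 = -257
Discriminant = (0)^2 - 4*-257 = 1028.0
Eigenvalues: lambda_1 = -16.0312, lambda_2 = 16.0312
The function is not concave.

0


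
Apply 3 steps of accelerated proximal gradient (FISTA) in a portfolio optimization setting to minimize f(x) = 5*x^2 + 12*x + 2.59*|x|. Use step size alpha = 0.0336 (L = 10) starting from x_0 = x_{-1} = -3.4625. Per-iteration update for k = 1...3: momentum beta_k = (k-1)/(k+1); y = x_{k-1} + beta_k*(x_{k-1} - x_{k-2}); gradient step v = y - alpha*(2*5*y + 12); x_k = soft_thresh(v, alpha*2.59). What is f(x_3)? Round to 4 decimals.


FISTA on f(x) = 5*x^2 + 12*x + 2.59*|x|
L = 10, alpha = 0.0336
Iteration 1: beta = 0.0, y = -3.4625 + 0.0*(-3.4625 + 3.4625) = -3.4625
  grad(y) = -22.625, v = y - alpha*grad = -2.7023
  prox(v) = soft_thresh(-2.7023, 0.087) = -2.6153
Iteration 2: beta = 0.3333, y = -2.6153 + 0.3333*(-2.6153 + 3.4625) = -2.3329
  grad(y) = -11.3287, v = y - alpha*grad = -1.9522
  prox(v) = soft_thresh(-1.9522, 0.087) = -1.8652
Iteration 3: beta = 0.5, y = -1.8652 + 0.5*(-1.8652 + 2.6153) = -1.4902
  grad(y) = -2.9016, v = y - alpha*grad = -1.3927
  prox(v) = soft_thresh(-1.3927, 0.087) = -1.3056
f(x_3) = 5*(-1.3056)^2 + 12*(-1.3056) + 2.59*|-1.3056| = -3.7626


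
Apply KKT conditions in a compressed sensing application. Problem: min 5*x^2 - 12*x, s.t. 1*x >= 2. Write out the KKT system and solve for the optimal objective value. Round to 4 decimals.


Step 1: Try lambda = 0 (constraint inactive).
x_unc = 12/(2*5) = 1.2
Check: 1*1.2 = 1.2 < 2 -- violated!
Step 2: Constraint must be active: 1*x = 2
x* = 2/1 = 2.0
lambda = (2*5*2.0 - 12)/1 = 8.0
Step 3: Compute optimal value.
f(x*) = 5*2.0^2 - 12*2.0 = -4.0


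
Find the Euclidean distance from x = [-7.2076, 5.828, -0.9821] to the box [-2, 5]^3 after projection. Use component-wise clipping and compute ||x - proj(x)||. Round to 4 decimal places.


Project each component onto [-2, 5].
clip(-7.2076) = -2.0, clip(5.828) = 5.0, clip(-0.9821) = -0.9821
Projection = [-2.0, 5.0, -0.9821]
Squared diffs: [27.1191, 0.6856, 0.0]
Distance = sqrt(27.8047) = 5.273


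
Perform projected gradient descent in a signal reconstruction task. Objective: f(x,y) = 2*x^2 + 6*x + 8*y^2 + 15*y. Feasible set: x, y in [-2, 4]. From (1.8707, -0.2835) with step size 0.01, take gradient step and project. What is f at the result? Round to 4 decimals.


Step 1: Compute gradient at (1.8707, -0.2835).
grad_x = 2*2*1.8707 + 6 = 13.4828
grad_y = 2*8*-0.2835 + 15 = 10.464
Step 2: Gradient step.
x_raw = 1.8707 - 0.01*13.4828 = 1.7359
y_raw = -0.2835 - 0.01*10.464 = -0.3881
Step 3: Project onto [-2, 4].
x_proj = clip(1.7359) = 1.7359
y_proj = clip(-0.3881) = -0.3881
Step 4: Evaluate f.
f(1.7359, -0.3881) = 11.8249


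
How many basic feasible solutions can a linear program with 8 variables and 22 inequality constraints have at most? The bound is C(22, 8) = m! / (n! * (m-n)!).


Each vertex corresponds to some choice of n active constraints out of m, so the number of vertices is at most C(m, n) = m! / (n!(m-n)!).
m = 22, n = 8
Numerator: 22 * 21 * 20 * 19 * 18 * 17 * 16 * 15
Denominator: 8! = 40320
C(22, 8) = 319770


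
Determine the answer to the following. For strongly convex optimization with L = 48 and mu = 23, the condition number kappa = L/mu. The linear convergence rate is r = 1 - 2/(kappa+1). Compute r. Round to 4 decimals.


Step 1: Compute the condition number.
kappa = L/mu = 48/23 = 2.087
Step 2: Compute the convergence rate.
r = 1 - 2/(kappa + 1) = 1 - 2*mu/(L + mu) = (L - mu)/(L + mu) = 25/71 = 0.3521


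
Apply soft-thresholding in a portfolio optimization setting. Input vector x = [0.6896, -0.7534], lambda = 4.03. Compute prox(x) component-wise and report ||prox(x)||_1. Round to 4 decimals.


Soft-thresholding with lambda = 4.03:
prox(0.6896) = sign(0.6896)*max(|0.6896| - 4.03, 0) = 0.0
prox(-0.7534) = sign(-0.7534)*max(|-0.7534| - 4.03, 0) = 0.0
prox(x) = [0.0, 0.0]
||prox(x)||_1 = 0.0 + 0.0 = 0.0


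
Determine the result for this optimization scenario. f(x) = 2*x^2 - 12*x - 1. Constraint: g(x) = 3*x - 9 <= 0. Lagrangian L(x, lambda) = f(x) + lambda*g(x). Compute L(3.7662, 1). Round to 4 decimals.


Step 1: Evaluate f(x).
f(3.7662) = 2*3.7662^2 - 12*3.7662 - 1 = -17.8259
Step 2: Evaluate g(x).
g(3.7662) = 3*3.7662 - 9 = 2.2986
Step 3: Compute Lagrangian.
L = -17.8259 + 1*2.2986 = -15.5273


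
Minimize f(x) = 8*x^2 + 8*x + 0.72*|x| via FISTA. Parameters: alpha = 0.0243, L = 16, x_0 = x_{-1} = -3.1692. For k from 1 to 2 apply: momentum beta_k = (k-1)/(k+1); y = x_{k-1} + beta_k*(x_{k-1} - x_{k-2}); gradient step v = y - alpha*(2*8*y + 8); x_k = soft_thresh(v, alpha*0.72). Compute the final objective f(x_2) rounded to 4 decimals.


FISTA on f(x) = 8*x^2 + 8*x + 0.72*|x|
L = 16, alpha = 0.0243
Iteration 1: beta = 0.0, y = -3.1692 + 0.0*(-3.1692 + 3.1692) = -3.1692
  grad(y) = -42.7072, v = y - alpha*grad = -2.1314
  prox(v) = soft_thresh(-2.1314, 0.0175) = -2.1139
Iteration 2: beta = 0.3333, y = -2.1139 + 0.3333*(-2.1139 + 3.1692) = -1.7622
  grad(y) = -20.1945, v = y - alpha*grad = -1.2714
  prox(v) = soft_thresh(-1.2714, 0.0175) = -1.2539
f(x_2) = 8*(-1.2539)^2 + 8*(-1.2539) + 0.72*|-1.2539| = 3.4502


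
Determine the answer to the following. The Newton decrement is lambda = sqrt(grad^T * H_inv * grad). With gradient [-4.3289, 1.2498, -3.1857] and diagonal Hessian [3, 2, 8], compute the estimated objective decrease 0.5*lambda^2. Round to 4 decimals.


Step 1: H is diagonal, so H^(-1) * g = [-1.443, 0.6249, -0.3982].
Step 2: g^T H^(-1) g = sum_i g_i^2 / H_ii
  = (-4.3289)^2/3 + (1.2498)^2/2 + (-3.1857)^2/8
  = 6.2465 + 0.781 + 1.2686 = 8.296
Step 3: Objective decrease = 0.5 * g^T H^(-1) g = 4.148


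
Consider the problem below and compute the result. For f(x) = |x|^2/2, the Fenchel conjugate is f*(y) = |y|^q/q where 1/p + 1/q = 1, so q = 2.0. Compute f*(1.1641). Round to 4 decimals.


The conjugate exponent q satisfies 1/p + 1/q = 1.
p = 2, so q = 2/(2 - 1) = 2.0
|y|^q = 1.1641^2.0 = 1.3551
f*(1.1641) = 1.3551 / 2.0 = 0.6776


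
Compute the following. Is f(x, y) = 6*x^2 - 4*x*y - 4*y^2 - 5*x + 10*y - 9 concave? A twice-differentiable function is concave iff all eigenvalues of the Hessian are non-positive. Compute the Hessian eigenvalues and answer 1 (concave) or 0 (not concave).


The Hessian of f(x,y) = 6*x^2 - 4*x*y - 4*y^2 - 5*x + 10*y - 9 is:
H = [[12, -4], [-4, -8]]
Trace = 12 - 8 = 4
Determinant = 12*-8 - (-4)^2 = -112
Discriminant = (4)^2 - 4*-112 = 464.0
Eigenvalues: lambda_1 = -8.7703, lambda_2 = 12.7703
The function is not concave.

0


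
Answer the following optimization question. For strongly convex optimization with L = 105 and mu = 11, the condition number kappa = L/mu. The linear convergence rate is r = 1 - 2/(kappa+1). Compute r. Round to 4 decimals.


Step 1: Compute the condition number.
kappa = L/mu = 105/11 = 9.5455
Step 2: Compute the convergence rate.
r = 1 - 2/(kappa + 1) = 1 - 2*mu/(L + mu) = (L - mu)/(L + mu) = 94/116 = 0.8103


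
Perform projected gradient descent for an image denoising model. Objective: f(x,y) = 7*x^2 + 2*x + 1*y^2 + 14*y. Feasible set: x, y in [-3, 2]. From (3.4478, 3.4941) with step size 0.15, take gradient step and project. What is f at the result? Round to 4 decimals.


Step 1: Compute gradient at (3.4478, 3.4941).
grad_x = 2*7*3.4478 + 2 = 50.2692
grad_y = 2*1*3.4941 + 14 = 20.9882
Step 2: Gradient step.
x_raw = 3.4478 - 0.15*50.2692 = -4.0926
y_raw = 3.4941 - 0.15*20.9882 = 0.3459
Step 3: Project onto [-3, 2].
x_proj = clip(-4.0926) = -3.0
y_proj = clip(0.3459) = 0.3459
Step 4: Evaluate f.
f(-3.0, 0.3459) = 61.9618


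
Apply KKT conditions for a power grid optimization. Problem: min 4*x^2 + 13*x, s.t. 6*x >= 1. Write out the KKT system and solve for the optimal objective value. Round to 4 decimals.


Step 1: Try lambda = 0 (constraint inactive).
x_unc = -13/(2*4) = -1.625
Check: 6*-1.625 = -9.75 < 1 -- violated!
Step 2: Constraint must be active: 6*x = 1
x* = 1/6 = 0.1667 (rounded; the exact value 1/6 is used below)
lambda = (2*4*(1/6) + 13)/6 = 2.3889
Step 3: Compute optimal value.
f(x*) = 4*(1/6)^2 + 13*(1/6) = 2.2778


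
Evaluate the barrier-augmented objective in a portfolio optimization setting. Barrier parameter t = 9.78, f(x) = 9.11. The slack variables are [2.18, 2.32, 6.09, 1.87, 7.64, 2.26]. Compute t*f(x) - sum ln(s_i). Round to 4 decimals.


Step 1: Compute log-barrier.
ln values: [0.7793, 0.8416, 1.8066, 0.6259, 2.0334, 0.8154]
phi = -(0.7793 + 0.8416 + 1.8066 + 0.6259 + 2.0334 + 0.8154) = -6.9022
Step 2: Compute augmented objective.
t*f(x) = 9.78*9.11 = 89.0958
Total = 89.0958 - 6.9022 = 82.1936


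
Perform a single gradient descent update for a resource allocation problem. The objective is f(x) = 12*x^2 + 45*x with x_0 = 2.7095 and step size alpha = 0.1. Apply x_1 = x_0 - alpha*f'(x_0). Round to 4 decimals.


We compute the gradient at x_0 and apply the update.
f'(x) = 24*x + 45
f'(2.7095) = 24*2.7095 + 45 = 110.028
x_1 = 2.7095 - 0.1*110.028 = -8.2933


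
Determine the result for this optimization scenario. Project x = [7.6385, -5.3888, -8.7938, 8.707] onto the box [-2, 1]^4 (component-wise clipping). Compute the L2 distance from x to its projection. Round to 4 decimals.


Project each component onto [-2, 1].
clip(7.6385) = 1.0, clip(-5.3888) = -2.0, clip(-8.7938) = -2.0, clip(8.707) = 1.0
Projection = [1.0, -2.0, -2.0, 1.0]
Squared diffs: [44.0697, 11.484, 46.1557, 59.3978]
Distance = sqrt(161.1072) = 12.6928


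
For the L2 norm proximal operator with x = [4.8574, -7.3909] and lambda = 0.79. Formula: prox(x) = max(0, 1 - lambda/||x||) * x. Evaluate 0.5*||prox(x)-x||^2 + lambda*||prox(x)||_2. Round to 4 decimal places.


Step 1: Compute ||x||.
||x|| = 8.8442
Step 2: Compute scaling factor.
scale = max(0, 1 - 0.79/8.8442) = 0.9107
Step 3: prox(x) = [4.4235, -6.7307]
||prox(x)|| = 8.0542
Step 4: Proximal objective.
0.5*||prox-x||^2 = 0.3121
lambda*||prox|| = 6.3628
Total = 6.6749


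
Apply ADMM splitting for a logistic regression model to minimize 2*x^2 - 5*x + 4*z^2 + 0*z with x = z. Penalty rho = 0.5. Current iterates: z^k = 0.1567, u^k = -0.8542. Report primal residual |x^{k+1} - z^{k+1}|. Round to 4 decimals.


ADMM iteration with rho = 0.5, z^k = 0.1567, u^k = -0.8542
Step 1: x-update.
Minimize 2*x^2 - 5*x + (0.5/2)*(x - 0.1567 - 0.8542)^2
FOC: (2*2 + 0.5)*x = 5 + 0.5*(0.1567 + 0.8542)
x^{k+1} = 1.2234
Step 2: z-update.
Minimize 4*z^2 + 0*z + (0.5/2)*(1.2234 - z - 0.8542)^2
FOC: (2*4 + 0.5)*z = 0 + 0.5*(1.2234 - 0.8542)
z^{k+1} = 0.0217
Step 3: u-update.
u^{k+1} = -0.8542 + 1.2234 - 0.0217 = 0.3475
Step 4: Primal residual = |1.2234 - 0.0217| = 1.2017


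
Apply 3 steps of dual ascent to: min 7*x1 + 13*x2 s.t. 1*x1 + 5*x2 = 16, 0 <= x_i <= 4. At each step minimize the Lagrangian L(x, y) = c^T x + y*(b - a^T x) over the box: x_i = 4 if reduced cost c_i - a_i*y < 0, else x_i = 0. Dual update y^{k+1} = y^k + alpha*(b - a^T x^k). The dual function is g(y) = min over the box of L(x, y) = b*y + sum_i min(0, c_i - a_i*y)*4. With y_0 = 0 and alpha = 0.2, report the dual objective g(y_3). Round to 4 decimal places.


Dual ascent for LP: min 7*x1 + 13*x2, 1*x1 + 5*x2 = 16, 0 <= x_i <= 4
Step 1: y^k = 0.0, reduced costs: (7.0, 13.0)
  x^k = (0.0, 0.0), subgradient = b - a^T x = 16.0
  y^{k+1} = 0.0 + 0.2*16.0 = 3.2
Step 2: y^k = 3.2, reduced costs: (3.8, -3.0)
  x^k = (0.0, 4.0), subgradient = b - a^T x = -4.0
  y^{k+1} = 3.2 + 0.2*-4.0 = 2.4
Step 3: y^k = 2.4, reduced costs: (4.6, 1.0)
  x^k = (0.0, 0.0), subgradient = b - a^T x = 16.0
  y^{k+1} = 2.4 + 0.2*16.0 = 5.6
Dual objective at y_3 = 5.6: reduced costs (1.4, -15.0), box minimizer x = (0.0, 4.0)
g(y_3) = b*y + (c1 - a1*y)*x1 + (c2 - a2*y)*x2 = 16*5.6 + 1.4*0.0 + (-15.0)*4.0 = 89.6 + 0.0 - 60.0 = 29.6


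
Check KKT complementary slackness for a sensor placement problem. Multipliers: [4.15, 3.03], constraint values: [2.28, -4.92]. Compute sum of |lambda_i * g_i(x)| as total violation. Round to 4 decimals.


KKT complementary slackness check:
lambda_1 * g_1 = 4.15 * 2.28 = 9.462
lambda_2 * g_2 = 3.03 * -4.92 = -14.9076
Total violation = 9.462 + 14.9076 = 24.3696


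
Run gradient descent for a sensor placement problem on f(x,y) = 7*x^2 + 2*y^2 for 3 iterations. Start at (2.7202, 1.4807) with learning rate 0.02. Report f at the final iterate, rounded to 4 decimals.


Gradient descent on f(x,y) = 7*x^2 + 2*y^2.
Starting point: (2.7202, 1.4807), alpha = 0.02
Step 1: grad_x = 2*7*2.7202 = 38.0828, grad_y = 2*2*1.4807 = 5.9228
  x_1 = 2.7202 - 0.02*38.0828 = 1.9585
  y_1 = 1.4807 - 0.02*5.9228 = 1.3622
Step 2: grad_x = 2*7*1.9585 = 27.4196, grad_y = 2*2*1.3622 = 5.449
  x_2 = 1.9585 - 0.02*27.4196 = 1.4102
  y_2 = 1.3622 - 0.02*5.449 = 1.2533
Step 3: grad_x = 2*7*1.4102 = 19.7421, grad_y = 2*2*1.2533 = 5.0131
  x_3 = 1.4102 - 0.02*19.7421 = 1.0153
  y_3 = 1.2533 - 0.02*5.0131 = 1.153
f(1.0153, 1.153) = 7*1.0153^2 + 2*1.153^2 = 9.8748


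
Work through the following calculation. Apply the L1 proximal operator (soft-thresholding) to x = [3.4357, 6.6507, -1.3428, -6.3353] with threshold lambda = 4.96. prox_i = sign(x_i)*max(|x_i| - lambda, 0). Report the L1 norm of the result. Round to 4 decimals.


Soft-thresholding with lambda = 4.96:
prox(3.4357) = sign(3.4357)*max(|3.4357| - 4.96, 0) = 0.0
prox(6.6507) = sign(6.6507)*max(|6.6507| - 4.96, 0) = 1.6907
prox(-1.3428) = sign(-1.3428)*max(|-1.3428| - 4.96, 0) = 0.0
prox(-6.3353) = sign(-6.3353)*max(|-6.3353| - 4.96, 0) = -1.3753
prox(x) = [0.0, 1.6907, 0.0, -1.3753]
||prox(x)||_1 = 0.0 + 1.6907 + 0.0 + 1.3753 = 3.066


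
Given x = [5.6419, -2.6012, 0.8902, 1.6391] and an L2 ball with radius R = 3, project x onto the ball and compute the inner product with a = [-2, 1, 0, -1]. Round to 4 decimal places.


Step 1: Compute ||x|| (intermediates to 6 decimals).
||x|| = sqrt(5.6419^2 + (-2.6012)^2 + 0.8902^2 + 1.6391^2) = 6.486631
Step 2: Project.
Since ||x|| > R, scale = R/||x|| = 3/6.486631 = 0.46249, proj(x) = scale * x
proj(x) = [2.609322, -1.203029, 0.411709, 0.758067]
Step 3: Dot product.
a^T * proj(x) = -2*2.609322 + 1*(-1.203029) + 0*0.411709 - 1*0.758067 = -7.1797


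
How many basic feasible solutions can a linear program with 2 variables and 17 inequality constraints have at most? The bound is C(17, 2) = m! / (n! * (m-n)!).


Each vertex corresponds to some choice of n active constraints out of m, so the number of vertices is at most C(m, n) = m! / (n!(m-n)!).
m = 17, n = 2
Numerator: 17 * 16
Denominator: 2! = 2
C(17, 2) = 136


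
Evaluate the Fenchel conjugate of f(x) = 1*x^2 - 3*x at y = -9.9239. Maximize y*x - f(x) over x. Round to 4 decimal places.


f*(y) = sup_x {y*x - a*x^2 - b*x} = sup_x {(y-b)*x - a*x^2}
FOC: (y - b) - 2a*x = 0 => x* = (y - b)/(2a)
x* = (-9.9239 + 3)/(2*1) = -3.462
f*(-9.9239) = (y-b)^2/(4a) = (-9.9239 + 3)^2/(4*1)
= 47.9404/4 = 11.9851


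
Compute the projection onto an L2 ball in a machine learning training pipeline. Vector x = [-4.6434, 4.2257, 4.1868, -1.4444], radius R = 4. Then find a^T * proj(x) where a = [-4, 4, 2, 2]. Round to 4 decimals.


Step 1: Compute ||x|| (intermediates to 6 decimals).
||x|| = sqrt((-4.6434)^2 + 4.2257^2 + 4.1868^2 + (-1.4444)^2) = 7.683312
Step 2: Project.
Since ||x|| > R, scale = R/||x|| = 4/7.683312 = 0.520609, proj(x) = scale * x
proj(x) = [-2.417396, 2.199937, 2.179686, -0.751968]
Step 3: Dot product.
a^T * proj(x) = -4*(-2.417396) + 4*2.199937 + 2*2.179686 + 2*(-0.751968) = 21.3248


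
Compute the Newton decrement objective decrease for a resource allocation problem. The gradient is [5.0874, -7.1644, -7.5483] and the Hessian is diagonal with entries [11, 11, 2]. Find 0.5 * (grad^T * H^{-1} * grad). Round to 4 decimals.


Step 1: H is diagonal, so H^(-1) * g = [0.4625, -0.6513, -3.7742].
Step 2: g^T H^(-1) g = sum_i g_i^2 / H_ii
  = (5.0874)^2/11 + (-7.1644)^2/11 + (-7.5483)^2/2
  = 2.3529 + 4.6662 + 28.4884 = 35.5075
Step 3: Objective decrease = 0.5 * g^T H^(-1) g = 17.7538


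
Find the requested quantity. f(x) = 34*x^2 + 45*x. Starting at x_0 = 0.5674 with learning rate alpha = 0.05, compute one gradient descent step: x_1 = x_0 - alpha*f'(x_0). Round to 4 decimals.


We compute the gradient at x_0 and apply the update.
f'(x) = 68*x + 45
f'(0.5674) = 68*0.5674 + 45 = 83.5832
x_1 = 0.5674 - 0.05*83.5832 = -3.6118


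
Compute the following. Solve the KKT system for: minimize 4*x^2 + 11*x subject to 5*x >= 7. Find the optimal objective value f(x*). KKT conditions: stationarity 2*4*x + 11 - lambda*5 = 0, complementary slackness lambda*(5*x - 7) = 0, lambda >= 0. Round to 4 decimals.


Step 1: Try lambda = 0 (constraint inactive).
x_unc = -11/(2*4) = -1.375
Check: 5*-1.375 = -6.875 < 7 -- violated!
Step 2: Constraint must be active: 5*x = 7
x* = 7/5 = 1.4
lambda = (2*4*1.4 + 11)/5 = 4.44
Step 3: Compute optimal value.
f(x*) = 4*1.4^2 + 11*1.4 = 23.24


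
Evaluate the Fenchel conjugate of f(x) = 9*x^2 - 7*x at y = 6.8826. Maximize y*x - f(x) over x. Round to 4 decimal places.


f*(y) = sup_x {y*x - a*x^2 - b*x} = sup_x {(y-b)*x - a*x^2}
FOC: (y - b) - 2a*x = 0 => x* = (y - b)/(2a)
x* = (6.8826 + 7)/(2*9) = 0.7713
f*(6.8826) = (y-b)^2/(4a) = (6.8826 + 7)^2/(4*9)
= 192.7266/36 = 5.3535


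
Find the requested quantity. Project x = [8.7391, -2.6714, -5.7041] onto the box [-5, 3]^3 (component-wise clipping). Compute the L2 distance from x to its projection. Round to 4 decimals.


Project each component onto [-5, 3].
clip(8.7391) = 3.0, clip(-2.6714) = -2.6714, clip(-5.7041) = -5.0
Projection = [3.0, -2.6714, -5.0]
Squared diffs: [32.9373, 0.0, 0.4958]
Distance = sqrt(33.4331) = 5.7821


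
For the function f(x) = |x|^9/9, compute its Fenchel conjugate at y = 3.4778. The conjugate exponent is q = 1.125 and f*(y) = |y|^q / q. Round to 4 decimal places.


The conjugate exponent q satisfies 1/p + 1/q = 1.
p = 9, so q = 9/(9 - 1) = 1.125
|y|^q = 3.4778^1.125 = 4.0641
f*(3.4778) = 4.0641 / 1.125 = 3.6126


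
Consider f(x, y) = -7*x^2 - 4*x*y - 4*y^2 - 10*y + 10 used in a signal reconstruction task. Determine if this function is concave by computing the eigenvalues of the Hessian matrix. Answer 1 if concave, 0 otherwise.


The Hessian of f(x,y) = -7*x^2 - 4*x*y - 4*y^2 - 10*y + 10 is:
H = [[-14, -4], [-4, -8]]
Trace = -14 - 8 = -22
Determinant = -14*-8 - (-4)^2 = 96
Discriminant = (-22)^2 - 4*96 = 100.0
Eigenvalues: lambda_1 = -16.0, lambda_2 = -6.0
The function is concave.

1


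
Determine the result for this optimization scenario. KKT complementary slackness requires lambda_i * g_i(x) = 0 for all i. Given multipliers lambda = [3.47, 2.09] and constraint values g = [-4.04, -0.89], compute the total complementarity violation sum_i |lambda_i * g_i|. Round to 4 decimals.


KKT complementary slackness check:
lambda_1 * g_1 = 3.47 * -4.04 = -14.0188
lambda_2 * g_2 = 2.09 * -0.89 = -1.8601
Total violation = 14.0188 + 1.8601 = 15.8789


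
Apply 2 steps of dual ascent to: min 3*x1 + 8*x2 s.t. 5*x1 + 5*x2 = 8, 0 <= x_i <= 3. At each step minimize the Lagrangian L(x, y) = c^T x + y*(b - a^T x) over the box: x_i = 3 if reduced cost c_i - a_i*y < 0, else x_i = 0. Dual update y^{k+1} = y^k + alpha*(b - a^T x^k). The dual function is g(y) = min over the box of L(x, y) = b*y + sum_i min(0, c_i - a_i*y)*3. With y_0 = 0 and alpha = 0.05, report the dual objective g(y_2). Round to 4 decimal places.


Dual ascent for LP: min 3*x1 + 8*x2, 5*x1 + 5*x2 = 8, 0 <= x_i <= 3
Step 1: y^k = 0.0, reduced costs: (3.0, 8.0)
  x^k = (0.0, 0.0), subgradient = b - a^T x = 8.0
  y^{k+1} = 0.0 + 0.05*8.0 = 0.4
Step 2: y^k = 0.4, reduced costs: (1.0, 6.0)
  x^k = (0.0, 0.0), subgradient = b - a^T x = 8.0
  y^{k+1} = 0.4 + 0.05*8.0 = 0.8
Dual objective at y_2 = 0.8: reduced costs (-1.0, 4.0), box minimizer x = (3.0, 0.0)
g(y_2) = b*y + (c1 - a1*y)*x1 + (c2 - a2*y)*x2 = 8*0.8 + (-1.0)*3.0 + 4.0*0.0 = 6.4 - 3.0 + 0.0 = 3.4


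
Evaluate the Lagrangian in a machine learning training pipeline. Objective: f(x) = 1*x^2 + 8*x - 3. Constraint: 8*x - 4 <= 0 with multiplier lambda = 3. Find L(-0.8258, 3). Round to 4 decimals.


Step 1: Evaluate f(x).
f(-0.8258) = 1*(-0.8258)^2 + 8*(-0.8258) - 3 = -8.9245
Step 2: Evaluate g(x).
g(-0.8258) = 8*-0.8258 - 4 = -10.6064
Step 3: Compute Lagrangian.
L = -8.9245 + 3*-10.6064 = -40.7437


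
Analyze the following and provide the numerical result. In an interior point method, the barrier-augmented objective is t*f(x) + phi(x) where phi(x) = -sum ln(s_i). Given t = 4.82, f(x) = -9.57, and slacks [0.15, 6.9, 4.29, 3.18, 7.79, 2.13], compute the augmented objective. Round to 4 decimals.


Step 1: Compute log-barrier.
ln values: [-1.8971, 1.9315, 1.4563, 1.1569, 2.0528, 0.7561]
phi = -(-1.8971 + 1.9315 + 1.4563 + 1.1569 + 2.0528 + 0.7561) = -5.4565
Step 2: Compute augmented objective.
t*f(x) = 4.82*-9.57 = -46.1274
Total = -46.1274 - 5.4565 = -51.5839


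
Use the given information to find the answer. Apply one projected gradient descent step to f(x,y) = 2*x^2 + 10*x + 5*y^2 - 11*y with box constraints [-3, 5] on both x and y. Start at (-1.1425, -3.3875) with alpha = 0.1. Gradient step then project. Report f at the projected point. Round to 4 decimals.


Step 1: Compute gradient at (-1.1425, -3.3875).
grad_x = 2*2*-1.1425 + 10 = 5.43
grad_y = 2*5*-3.3875 - 11 = -44.875
Step 2: Gradient step.
x_raw = -1.1425 - 0.1*5.43 = -1.6855
y_raw = -3.3875 - 0.1*-44.875 = 1.1
Step 3: Project onto [-3, 5].
x_proj = clip(-1.6855) = -1.6855
y_proj = clip(1.1) = 1.1
Step 4: Evaluate f.
f(-1.6855, 1.1) = -17.2232


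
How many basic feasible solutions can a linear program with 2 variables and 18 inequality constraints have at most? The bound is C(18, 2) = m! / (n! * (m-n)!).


Each vertex corresponds to some choice of n active constraints out of m, so the number of vertices is at most C(m, n) = m! / (n!(m-n)!).
m = 18, n = 2
Numerator: 18 * 17
Denominator: 2! = 2
C(18, 2) = 153


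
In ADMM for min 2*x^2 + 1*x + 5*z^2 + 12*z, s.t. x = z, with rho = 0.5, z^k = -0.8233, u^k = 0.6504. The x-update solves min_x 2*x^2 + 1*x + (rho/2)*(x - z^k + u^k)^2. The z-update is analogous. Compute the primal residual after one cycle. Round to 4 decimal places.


ADMM iteration with rho = 0.5, z^k = -0.8233, u^k = 0.6504
Step 1: x-update.
Minimize 2*x^2 + 1*x + (0.5/2)*(x + 0.8233 + 0.6504)^2
FOC: (2*2 + 0.5)*x = -1 + 0.5*(-0.8233 - 0.6504)
x^{k+1} = -0.386
Step 2: z-update.
Minimize 5*z^2 + 12*z + (0.5/2)*(-0.386 - z + 0.6504)^2
FOC: (2*5 + 0.5)*z = -12 + 0.5*(-0.386 + 0.6504)
z^{k+1} = -1.1303
Step 3: u-update.
u^{k+1} = 0.6504 - 0.386 + 1.1303 = 1.3947
Step 4: Primal residual = |-0.386 + 1.1303| = 0.7443


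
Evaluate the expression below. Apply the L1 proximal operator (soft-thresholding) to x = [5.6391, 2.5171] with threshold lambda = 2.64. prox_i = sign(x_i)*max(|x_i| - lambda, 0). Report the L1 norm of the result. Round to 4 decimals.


Soft-thresholding with lambda = 2.64:
prox(5.6391) = sign(5.6391)*max(|5.6391| - 2.64, 0) = 2.9991
prox(2.5171) = sign(2.5171)*max(|2.5171| - 2.64, 0) = 0.0
prox(x) = [2.9991, 0.0]
||prox(x)||_1 = 2.9991 + 0.0 = 2.9991


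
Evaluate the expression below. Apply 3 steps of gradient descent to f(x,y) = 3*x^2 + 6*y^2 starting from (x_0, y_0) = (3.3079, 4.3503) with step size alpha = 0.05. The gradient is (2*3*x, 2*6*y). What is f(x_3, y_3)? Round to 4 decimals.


Gradient descent on f(x,y) = 3*x^2 + 6*y^2.
Starting point: (3.3079, 4.3503), alpha = 0.05
Step 1: grad_x = 2*3*3.3079 = 19.8474, grad_y = 2*6*4.3503 = 52.2036
  x_1 = 3.3079 - 0.05*19.8474 = 2.3155
  y_1 = 4.3503 - 0.05*52.2036 = 1.7401
Step 2: grad_x = 2*3*2.3155 = 13.8932, grad_y = 2*6*1.7401 = 20.8814
  x_2 = 2.3155 - 0.05*13.8932 = 1.6209
  y_2 = 1.7401 - 0.05*20.8814 = 0.696
Step 3: grad_x = 2*3*1.6209 = 9.7252, grad_y = 2*6*0.696 = 8.3526
  x_3 = 1.6209 - 0.05*9.7252 = 1.1346
  y_3 = 0.696 - 0.05*8.3526 = 0.2784
f(1.1346, 0.2784) = 3*1.1346^2 + 6*0.2784^2 = 4.3271


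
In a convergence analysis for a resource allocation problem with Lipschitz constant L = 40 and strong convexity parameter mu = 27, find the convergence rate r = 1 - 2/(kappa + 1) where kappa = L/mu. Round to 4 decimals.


Step 1: Compute the condition number.
kappa = L/mu = 40/27 = 1.4815
Step 2: Compute the convergence rate.
r = 1 - 2/(kappa + 1) = 1 - 2*mu/(L + mu) = (L - mu)/(L + mu) = 13/67 = 0.194


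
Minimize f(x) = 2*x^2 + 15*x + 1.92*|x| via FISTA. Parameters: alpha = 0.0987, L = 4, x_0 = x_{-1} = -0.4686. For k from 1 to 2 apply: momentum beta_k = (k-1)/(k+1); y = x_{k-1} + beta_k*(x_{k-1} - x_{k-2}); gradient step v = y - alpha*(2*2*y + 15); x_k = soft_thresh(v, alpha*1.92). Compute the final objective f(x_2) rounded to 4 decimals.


FISTA on f(x) = 2*x^2 + 15*x + 1.92*|x|
L = 4, alpha = 0.0987
Iteration 1: beta = 0.0, y = -0.4686 + 0.0*(-0.4686 + 0.4686) = -0.4686
  grad(y) = 13.1256, v = y - alpha*grad = -1.7641
  prox(v) = soft_thresh(-1.7641, 0.1895) = -1.5746
Iteration 2: beta = 0.3333, y = -1.5746 + 0.3333*(-1.5746 + 0.4686) = -1.9433
  grad(y) = 7.227, v = y - alpha*grad = -2.6566
  prox(v) = soft_thresh(-2.6566, 0.1895) = -2.4671
f(x_2) = 2*(-2.4671)^2 + 15*(-2.4671) + 1.92*|-2.4671| = -20.0964


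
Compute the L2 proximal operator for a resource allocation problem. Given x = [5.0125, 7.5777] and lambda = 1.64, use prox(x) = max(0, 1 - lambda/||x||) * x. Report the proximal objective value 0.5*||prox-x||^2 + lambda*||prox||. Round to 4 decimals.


Step 1: Compute ||x||.
||x|| = 9.0855
Step 2: Compute scaling factor.
scale = max(0, 1 - 1.64/9.0855) = 0.8195
Step 3: prox(x) = [4.1077, 6.2099]
||prox(x)|| = 7.4455
Step 4: Proximal objective.
0.5*||prox-x||^2 = 1.3448
lambda*||prox|| = 12.2106
Total = 13.5555


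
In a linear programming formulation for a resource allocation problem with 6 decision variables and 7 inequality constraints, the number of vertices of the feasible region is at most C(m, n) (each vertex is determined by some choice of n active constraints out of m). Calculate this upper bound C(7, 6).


Each vertex corresponds to some choice of n active constraints out of m, so the number of vertices is at most C(m, n) = m! / (n!(m-n)!).
m = 7, n = 6
Numerator: 7 * 6 * 5 * 4 * 3 * 2
Denominator: 6! = 720
C(7, 6) = 7


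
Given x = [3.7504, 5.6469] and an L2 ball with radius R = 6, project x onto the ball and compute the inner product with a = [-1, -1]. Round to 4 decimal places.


Step 1: Compute ||x|| (intermediates to 6 decimals).
||x|| = sqrt(3.7504^2 + 5.6469^2) = 6.778863
Step 2: Project.
Since ||x|| > R, scale = R/||x|| = 6/6.778863 = 0.885104, proj(x) = scale * x
proj(x) = [3.319494, 4.998094]
Step 3: Dot product.
a^T * proj(x) = -1*3.319494 - 1*4.998094 = -8.3176


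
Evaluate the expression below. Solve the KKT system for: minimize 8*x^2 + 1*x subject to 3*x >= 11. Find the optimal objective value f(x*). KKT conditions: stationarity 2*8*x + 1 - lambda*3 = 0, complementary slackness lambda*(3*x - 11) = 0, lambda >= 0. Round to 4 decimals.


Step 1: Try lambda = 0 (constraint inactive).
x_unc = -1/(2*8) = -0.0625
Check: 3*-0.0625 = -0.1875 < 11 -- violated!
Step 2: Constraint must be active: 3*x = 11
x* = 11/3 = 3.6667 (rounded; the exact value 11/3 is used below)
lambda = (2*8*(11/3) + 1)/3 = 19.8889
Step 3: Compute optimal value.
f(x*) = 8*(11/3)^2 + 1*(11/3) = 111.2222


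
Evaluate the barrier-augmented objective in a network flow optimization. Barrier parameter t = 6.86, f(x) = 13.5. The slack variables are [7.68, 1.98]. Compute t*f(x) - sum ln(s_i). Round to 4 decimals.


Step 1: Compute log-barrier.
ln values: [2.0386, 0.6831]
phi = -(2.0386 + 0.6831) = -2.7217
Step 2: Compute augmented objective.
t*f(x) = 6.86*13.5 = 92.61
Total = 92.61 - 2.7217 = 89.8883
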